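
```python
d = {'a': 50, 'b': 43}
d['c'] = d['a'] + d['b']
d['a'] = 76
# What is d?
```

After line 1: d = {'a': 50, 'b': 43}
After line 2 (d['c'] = 50 + 43): d = {'a': 50, 'b': 43, 'c': 93}
After line 3: d = {'a': 76, 'b': 43, 'c': 93}

{'a': 76, 'b': 43, 'c': 93}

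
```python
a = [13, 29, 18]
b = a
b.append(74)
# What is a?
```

After line 1: a = [13, 29, 18]
After line 2 (b = a is an alias, same object): a = [13, 29, 18], b = [13, 29, 18]
After line 3 (b.append mutates the shared list): a = [13, 29, 18, 74], b = [13, 29, 18, 74]

[13, 29, 18, 74]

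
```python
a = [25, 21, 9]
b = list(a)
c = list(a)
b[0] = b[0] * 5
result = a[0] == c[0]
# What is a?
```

After line 1: a = [25, 21, 9]
After line 2 (b = list(a), copy): a = [25, 21, 9], b = [25, 21, 9]
After line 3 (c = list(a) is a copy, new object): c = [25, 21, 9]
After line 4 (b[0] = 25 * 5 = 125; only b mutates (copy)): a = [25, 21, 9], b = [125, 21, 9], c = [25, 21, 9]
After line 5 (a[0] = 25, c[0] = 25; result = True)

[25, 21, 9]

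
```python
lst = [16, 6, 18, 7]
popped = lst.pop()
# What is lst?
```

[16, 6, 18]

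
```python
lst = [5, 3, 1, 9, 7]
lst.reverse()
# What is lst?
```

[7, 9, 1, 3, 5]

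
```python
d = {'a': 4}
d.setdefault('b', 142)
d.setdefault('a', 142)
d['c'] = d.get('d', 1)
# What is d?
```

After line 1: d = {'a': 4}
After line 2 (setdefault adds 'b'=142): d = {'a': 4, 'b': 142}
After line 3 (setdefault 'a' no-op, already exists): d = {'a': 4, 'b': 142}
After line 4 (get('d', 1) returns default since 'd' not in d): d = {'a': 4, 'b': 142, 'c': 1}

{'a': 4, 'b': 142, 'c': 1}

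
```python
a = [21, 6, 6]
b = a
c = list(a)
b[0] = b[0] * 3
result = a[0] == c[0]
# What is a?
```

After line 1: a = [21, 6, 6]
After line 2 (b = a, alias): a = [21, 6, 6], b = [21, 6, 6]
After line 3 (c = list(a) is a copy, new object): c = [21, 6, 6]
After line 4 (b[0] = 21 * 3 = 63; mutates shared a/b): a = b = [63, 6, 6], c = [21, 6, 6]
After line 5 (a[0] = 63, c[0] = 21; result = False)

[63, 6, 6]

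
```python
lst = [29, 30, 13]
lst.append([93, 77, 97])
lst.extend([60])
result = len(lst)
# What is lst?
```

After line 1: lst = [29, 30, 13]
After line 2 (append adds [93, 77, 97] as single element): lst = [29, 30, 13, [93, 77, 97]]
After line 3 (extend unpacks [60], adds 60): lst = [29, 30, 13, [93, 77, 97], 60]
After line 4: result = len(lst) = 5

[29, 30, 13, [93, 77, 97], 60]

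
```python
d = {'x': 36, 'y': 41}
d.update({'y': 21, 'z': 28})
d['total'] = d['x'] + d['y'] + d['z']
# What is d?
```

After line 1: d = {'x': 36, 'y': 41}
After line 2 (y overwritten, z added): d = {'x': 36, 'y': 21, 'z': 28}
After line 3 (total = 36 + 21 + 28 = 85): d = {'x': 36, 'y': 21, 'z': 28, 'total': 85}

{'x': 36, 'y': 21, 'z': 28, 'total': 85}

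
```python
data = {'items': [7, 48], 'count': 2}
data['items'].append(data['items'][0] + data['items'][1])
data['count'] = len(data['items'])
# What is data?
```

After line 1: data = {'items': [7, 48], 'count': 2}
After line 2 (append 7 + 48 = 55): data = {'items': [7, 48, 55], 'count': 2}
After line 3 (count = len(items) = 3): data = {'items': [7, 48, 55], 'count': 3}

{'items': [7, 48, 55], 'count': 3}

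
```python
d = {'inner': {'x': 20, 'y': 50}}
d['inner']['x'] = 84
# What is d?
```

After line 1: d = {'inner': {'x': 20, 'y': 50}}
After line 2 (inner x overwritten): d = {'inner': {'x': 84, 'y': 50}}

{'inner': {'x': 84, 'y': 50}}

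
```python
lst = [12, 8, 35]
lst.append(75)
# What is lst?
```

[12, 8, 35, 75]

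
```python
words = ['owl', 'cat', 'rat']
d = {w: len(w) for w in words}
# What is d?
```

{'owl': 3, 'cat': 3, 'rat': 3}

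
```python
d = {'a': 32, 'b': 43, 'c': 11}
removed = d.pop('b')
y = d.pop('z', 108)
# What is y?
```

After line 1: d = {'a': 32, 'b': 43, 'c': 11}
After line 2 (pop 'b' returns 43): d = {'a': 32, 'c': 11}, removed = 43
After line 3 (pop 'z' missing, returns default 108): d = {'a': 32, 'c': 11}, y = 108

108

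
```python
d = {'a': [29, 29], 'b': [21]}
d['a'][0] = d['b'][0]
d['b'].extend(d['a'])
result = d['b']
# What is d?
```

After line 1: d = {'a': [29, 29], 'b': [21]}
After line 2 (a[0] = b[0] = 21): d = {'a': [21, 29], 'b': [21]}
After line 3 (b.extend(a) appends [21, 29]): d = {'a': [21, 29], 'b': [21, 21, 29]}
After line 4: result = d['b'] = [21, 21, 29]

{'a': [21, 29], 'b': [21, 21, 29]}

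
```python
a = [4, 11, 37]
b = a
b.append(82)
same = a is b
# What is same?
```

After line 1: a = [4, 11, 37]
After line 2 (b = a is an alias, same object): a = [4, 11, 37], b = [4, 11, 37]
After line 3 (b.append mutates the shared list): a = [4, 11, 37, 82], b = [4, 11, 37, 82]
After line 4 (same = a is b; same object -> True): same = True

True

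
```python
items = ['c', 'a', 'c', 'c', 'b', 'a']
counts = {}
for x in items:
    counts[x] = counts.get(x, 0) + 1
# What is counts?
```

Initial: counts = {}, items = ['c', 'a', 'c', 'c', 'b', 'a']
See 'c': counts = {'c': 1}
See 'a': counts = {'c': 1, 'a': 1}
See 'c': counts = {'c': 2, 'a': 1}
See 'c': counts = {'c': 3, 'a': 1}
See 'b': counts = {'c': 3, 'a': 1, 'b': 1}
See 'a': counts = {'c': 3, 'a': 2, 'b': 1}

{'c': 3, 'a': 2, 'b': 1}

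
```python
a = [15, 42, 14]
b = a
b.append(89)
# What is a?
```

After line 1: a = [15, 42, 14]
After line 2 (b = a is an alias, same object): a = [15, 42, 14], b = [15, 42, 14]
After line 3 (b.append mutates the shared list): a = [15, 42, 14, 89], b = [15, 42, 14, 89]

[15, 42, 14, 89]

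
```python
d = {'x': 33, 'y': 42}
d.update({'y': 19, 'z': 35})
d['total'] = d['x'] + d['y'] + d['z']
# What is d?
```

After line 1: d = {'x': 33, 'y': 42}
After line 2 (y overwritten, z added): d = {'x': 33, 'y': 19, 'z': 35}
After line 3 (total = 33 + 19 + 35 = 87): d = {'x': 33, 'y': 19, 'z': 35, 'total': 87}

{'x': 33, 'y': 19, 'z': 35, 'total': 87}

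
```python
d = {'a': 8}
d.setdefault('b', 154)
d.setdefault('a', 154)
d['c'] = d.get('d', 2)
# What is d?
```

After line 1: d = {'a': 8}
After line 2 (setdefault adds 'b'=154): d = {'a': 8, 'b': 154}
After line 3 (setdefault 'a' no-op, already exists): d = {'a': 8, 'b': 154}
After line 4 (get('d', 2) returns default since 'd' not in d): d = {'a': 8, 'b': 154, 'c': 2}

{'a': 8, 'b': 154, 'c': 2}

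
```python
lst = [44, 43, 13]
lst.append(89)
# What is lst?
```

[44, 43, 13, 89]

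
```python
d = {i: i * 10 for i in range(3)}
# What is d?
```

{0: 0, 1: 10, 2: 20}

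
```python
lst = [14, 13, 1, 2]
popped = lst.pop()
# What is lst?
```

[14, 13, 1]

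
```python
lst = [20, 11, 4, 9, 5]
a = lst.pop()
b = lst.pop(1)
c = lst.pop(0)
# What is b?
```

After line 1: lst = [20, 11, 4, 9, 5]
After line 2 (pop() -> a = 5): lst = [20, 11, 4, 9]
After line 3 (pop(1) -> b = 11): lst = [20, 4, 9]
After line 4 (pop(0) -> c = 20): lst = [4, 9]

11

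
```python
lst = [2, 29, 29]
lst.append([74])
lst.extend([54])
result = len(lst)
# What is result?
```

After line 1: lst = [2, 29, 29]
After line 2 (append adds [74] as single element): lst = [2, 29, 29, [74]]
After line 3 (extend unpacks [54], adds 54): lst = [2, 29, 29, [74], 54]
After line 4: result = len(lst) = 5

5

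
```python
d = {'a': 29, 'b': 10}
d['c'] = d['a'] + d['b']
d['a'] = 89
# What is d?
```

After line 1: d = {'a': 29, 'b': 10}
After line 2 (d['c'] = 29 + 10): d = {'a': 29, 'b': 10, 'c': 39}
After line 3: d = {'a': 89, 'b': 10, 'c': 39}

{'a': 89, 'b': 10, 'c': 39}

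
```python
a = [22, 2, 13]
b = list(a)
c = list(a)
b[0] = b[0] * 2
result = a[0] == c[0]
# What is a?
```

After line 1: a = [22, 2, 13]
After line 2 (b = list(a), copy): a = [22, 2, 13], b = [22, 2, 13]
After line 3 (c = list(a) is a copy, new object): c = [22, 2, 13]
After line 4 (b[0] = 22 * 2 = 44; only b mutates (copy)): a = [22, 2, 13], b = [44, 2, 13], c = [22, 2, 13]
After line 5 (a[0] = 22, c[0] = 22; result = True)

[22, 2, 13]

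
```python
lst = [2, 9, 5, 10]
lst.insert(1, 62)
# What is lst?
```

[2, 62, 9, 5, 10]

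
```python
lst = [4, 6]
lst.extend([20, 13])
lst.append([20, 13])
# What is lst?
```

After line 1: lst = [4, 6]
After line 2 (extend unpacks [20, 13]): lst = [4, 6, 20, 13]
After line 3 (append adds [20, 13] as single element): lst = [4, 6, 20, 13, [20, 13]]

[4, 6, 20, 13, [20, 13]]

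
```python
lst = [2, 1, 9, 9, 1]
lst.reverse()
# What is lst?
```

[1, 9, 9, 1, 2]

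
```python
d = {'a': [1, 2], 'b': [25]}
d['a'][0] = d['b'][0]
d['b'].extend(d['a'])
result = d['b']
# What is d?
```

After line 1: d = {'a': [1, 2], 'b': [25]}
After line 2 (a[0] = b[0] = 25): d = {'a': [25, 2], 'b': [25]}
After line 3 (b.extend(a) appends [25, 2]): d = {'a': [25, 2], 'b': [25, 25, 2]}
After line 4: result = d['b'] = [25, 25, 2]

{'a': [25, 2], 'b': [25, 25, 2]}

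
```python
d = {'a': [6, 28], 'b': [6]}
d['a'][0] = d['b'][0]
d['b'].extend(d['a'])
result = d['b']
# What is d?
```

After line 1: d = {'a': [6, 28], 'b': [6]}
After line 2 (a[0] = b[0] = 6): d = {'a': [6, 28], 'b': [6]}
After line 3 (b.extend(a) appends [6, 28]): d = {'a': [6, 28], 'b': [6, 6, 28]}
After line 4: result = d['b'] = [6, 6, 28]

{'a': [6, 28], 'b': [6, 6, 28]}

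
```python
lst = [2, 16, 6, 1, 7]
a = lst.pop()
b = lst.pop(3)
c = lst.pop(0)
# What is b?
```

After line 1: lst = [2, 16, 6, 1, 7]
After line 2 (pop() -> a = 7): lst = [2, 16, 6, 1]
After line 3 (pop(3) -> b = 1): lst = [2, 16, 6]
After line 4 (pop(0) -> c = 2): lst = [16, 6]

1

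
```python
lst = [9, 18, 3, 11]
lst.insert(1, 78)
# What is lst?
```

[9, 78, 18, 3, 11]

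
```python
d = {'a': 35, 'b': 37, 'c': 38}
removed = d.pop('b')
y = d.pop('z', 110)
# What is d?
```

After line 1: d = {'a': 35, 'b': 37, 'c': 38}
After line 2 (pop 'b' returns 37): d = {'a': 35, 'c': 38}, removed = 37
After line 3 (pop 'z' missing, returns default 110): d = {'a': 35, 'c': 38}, y = 110

{'a': 35, 'c': 38}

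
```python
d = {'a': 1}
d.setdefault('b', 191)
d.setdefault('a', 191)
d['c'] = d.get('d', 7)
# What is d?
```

After line 1: d = {'a': 1}
After line 2 (setdefault adds 'b'=191): d = {'a': 1, 'b': 191}
After line 3 (setdefault 'a' no-op, already exists): d = {'a': 1, 'b': 191}
After line 4 (get('d', 7) returns default since 'd' not in d): d = {'a': 1, 'b': 191, 'c': 7}

{'a': 1, 'b': 191, 'c': 7}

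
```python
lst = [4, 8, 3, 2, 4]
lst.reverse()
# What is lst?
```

[4, 2, 3, 8, 4]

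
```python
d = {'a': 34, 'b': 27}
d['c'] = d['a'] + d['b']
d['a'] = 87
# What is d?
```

After line 1: d = {'a': 34, 'b': 27}
After line 2 (d['c'] = 34 + 27): d = {'a': 34, 'b': 27, 'c': 61}
After line 3: d = {'a': 87, 'b': 27, 'c': 61}

{'a': 87, 'b': 27, 'c': 61}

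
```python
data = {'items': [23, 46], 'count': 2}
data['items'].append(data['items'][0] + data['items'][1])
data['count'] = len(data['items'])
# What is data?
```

After line 1: data = {'items': [23, 46], 'count': 2}
After line 2 (append 23 + 46 = 69): data = {'items': [23, 46, 69], 'count': 2}
After line 3 (count = len(items) = 3): data = {'items': [23, 46, 69], 'count': 3}

{'items': [23, 46, 69], 'count': 3}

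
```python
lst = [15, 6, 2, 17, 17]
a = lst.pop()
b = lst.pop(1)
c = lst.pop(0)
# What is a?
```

After line 1: lst = [15, 6, 2, 17, 17]
After line 2 (pop() -> a = 17): lst = [15, 6, 2, 17]
After line 3 (pop(1) -> b = 6): lst = [15, 2, 17]
After line 4 (pop(0) -> c = 15): lst = [2, 17]

17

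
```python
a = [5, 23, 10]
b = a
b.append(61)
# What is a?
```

After line 1: a = [5, 23, 10]
After line 2 (b = a is an alias, same object): a = [5, 23, 10], b = [5, 23, 10]
After line 3 (b.append mutates the shared list): a = [5, 23, 10, 61], b = [5, 23, 10, 61]

[5, 23, 10, 61]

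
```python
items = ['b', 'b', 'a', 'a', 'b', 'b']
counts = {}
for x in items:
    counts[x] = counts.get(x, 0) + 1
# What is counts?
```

Initial: counts = {}, items = ['b', 'b', 'a', 'a', 'b', 'b']
See 'b': counts = {'b': 1}
See 'b': counts = {'b': 2}
See 'a': counts = {'b': 2, 'a': 1}
See 'a': counts = {'b': 2, 'a': 2}
See 'b': counts = {'b': 3, 'a': 2}
See 'b': counts = {'b': 4, 'a': 2}

{'b': 4, 'a': 2}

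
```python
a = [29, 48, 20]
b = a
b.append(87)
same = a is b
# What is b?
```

After line 1: a = [29, 48, 20]
After line 2 (b = a is an alias, same object): a = [29, 48, 20], b = [29, 48, 20]
After line 3 (b.append mutates the shared list): a = [29, 48, 20, 87], b = [29, 48, 20, 87]
After line 4 (same = a is b; same object -> True): same = True

[29, 48, 20, 87]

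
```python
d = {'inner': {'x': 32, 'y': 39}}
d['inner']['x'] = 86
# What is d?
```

After line 1: d = {'inner': {'x': 32, 'y': 39}}
After line 2 (inner x overwritten): d = {'inner': {'x': 86, 'y': 39}}

{'inner': {'x': 86, 'y': 39}}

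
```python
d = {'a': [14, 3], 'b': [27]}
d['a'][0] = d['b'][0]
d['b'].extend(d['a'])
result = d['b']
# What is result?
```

After line 1: d = {'a': [14, 3], 'b': [27]}
After line 2 (a[0] = b[0] = 27): d = {'a': [27, 3], 'b': [27]}
After line 3 (b.extend(a) appends [27, 3]): d = {'a': [27, 3], 'b': [27, 27, 3]}
After line 4: result = d['b'] = [27, 27, 3]

[27, 27, 3]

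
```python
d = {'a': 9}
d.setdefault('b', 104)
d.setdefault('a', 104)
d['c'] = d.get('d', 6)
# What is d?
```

After line 1: d = {'a': 9}
After line 2 (setdefault adds 'b'=104): d = {'a': 9, 'b': 104}
After line 3 (setdefault 'a' no-op, already exists): d = {'a': 9, 'b': 104}
After line 4 (get('d', 6) returns default since 'd' not in d): d = {'a': 9, 'b': 104, 'c': 6}

{'a': 9, 'b': 104, 'c': 6}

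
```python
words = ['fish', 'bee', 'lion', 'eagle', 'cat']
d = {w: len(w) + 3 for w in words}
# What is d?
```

{'fish': 7, 'bee': 6, 'lion': 7, 'eagle': 8, 'cat': 6}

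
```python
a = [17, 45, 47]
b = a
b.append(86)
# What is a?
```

After line 1: a = [17, 45, 47]
After line 2 (b = a is an alias, same object): a = [17, 45, 47], b = [17, 45, 47]
After line 3 (b.append mutates the shared list): a = [17, 45, 47, 86], b = [17, 45, 47, 86]

[17, 45, 47, 86]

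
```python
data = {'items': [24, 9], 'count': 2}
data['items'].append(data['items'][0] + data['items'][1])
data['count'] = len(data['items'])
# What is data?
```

After line 1: data = {'items': [24, 9], 'count': 2}
After line 2 (append 24 + 9 = 33): data = {'items': [24, 9, 33], 'count': 2}
After line 3 (count = len(items) = 3): data = {'items': [24, 9, 33], 'count': 3}

{'items': [24, 9, 33], 'count': 3}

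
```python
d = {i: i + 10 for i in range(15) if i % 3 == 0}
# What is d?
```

{0: 10, 3: 13, 6: 16, 9: 19, 12: 22}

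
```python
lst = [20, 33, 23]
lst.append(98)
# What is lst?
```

[20, 33, 23, 98]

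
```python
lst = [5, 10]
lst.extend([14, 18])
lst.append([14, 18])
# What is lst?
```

After line 1: lst = [5, 10]
After line 2 (extend unpacks [14, 18]): lst = [5, 10, 14, 18]
After line 3 (append adds [14, 18] as single element): lst = [5, 10, 14, 18, [14, 18]]

[5, 10, 14, 18, [14, 18]]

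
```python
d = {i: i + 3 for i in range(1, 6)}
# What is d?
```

{1: 4, 2: 5, 3: 6, 4: 7, 5: 8}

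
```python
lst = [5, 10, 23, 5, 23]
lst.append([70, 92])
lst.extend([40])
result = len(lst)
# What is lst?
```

After line 1: lst = [5, 10, 23, 5, 23]
After line 2 (append adds [70, 92] as single element): lst = [5, 10, 23, 5, 23, [70, 92]]
After line 3 (extend unpacks [40], adds 40): lst = [5, 10, 23, 5, 23, [70, 92], 40]
After line 4: result = len(lst) = 7

[5, 10, 23, 5, 23, [70, 92], 40]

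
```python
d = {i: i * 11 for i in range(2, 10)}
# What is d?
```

{2: 22, 3: 33, 4: 44, 5: 55, 6: 66, 7: 77, 8: 88, 9: 99}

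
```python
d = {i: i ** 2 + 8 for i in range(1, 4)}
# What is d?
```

{1: 9, 2: 12, 3: 17}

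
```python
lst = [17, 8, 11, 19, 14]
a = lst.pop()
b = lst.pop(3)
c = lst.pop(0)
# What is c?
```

After line 1: lst = [17, 8, 11, 19, 14]
After line 2 (pop() -> a = 14): lst = [17, 8, 11, 19]
After line 3 (pop(3) -> b = 19): lst = [17, 8, 11]
After line 4 (pop(0) -> c = 17): lst = [8, 11]

17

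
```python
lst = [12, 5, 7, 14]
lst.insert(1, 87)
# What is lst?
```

[12, 87, 5, 7, 14]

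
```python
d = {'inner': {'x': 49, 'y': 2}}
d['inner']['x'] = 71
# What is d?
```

After line 1: d = {'inner': {'x': 49, 'y': 2}}
After line 2 (inner x overwritten): d = {'inner': {'x': 71, 'y': 2}}

{'inner': {'x': 71, 'y': 2}}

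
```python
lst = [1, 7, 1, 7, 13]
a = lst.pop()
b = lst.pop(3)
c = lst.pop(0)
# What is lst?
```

After line 1: lst = [1, 7, 1, 7, 13]
After line 2 (pop() -> a = 13): lst = [1, 7, 1, 7]
After line 3 (pop(3) -> b = 7): lst = [1, 7, 1]
After line 4 (pop(0) -> c = 1): lst = [7, 1]

[7, 1]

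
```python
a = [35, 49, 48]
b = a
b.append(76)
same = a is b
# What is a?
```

After line 1: a = [35, 49, 48]
After line 2 (b = a is an alias, same object): a = [35, 49, 48], b = [35, 49, 48]
After line 3 (b.append mutates the shared list): a = [35, 49, 48, 76], b = [35, 49, 48, 76]
After line 4 (same = a is b; same object -> True): same = True

[35, 49, 48, 76]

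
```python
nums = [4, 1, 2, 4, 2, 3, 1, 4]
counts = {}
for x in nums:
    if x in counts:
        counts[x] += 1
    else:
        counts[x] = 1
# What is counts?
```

Initial: counts = {}, nums = [4, 1, 2, 4, 2, 3, 1, 4]
See 4: counts = {4: 1}
See 1: counts = {4: 1, 1: 1}
See 2: counts = {4: 1, 1: 1, 2: 1}
See 4: counts = {4: 2, 1: 1, 2: 1}
See 2: counts = {4: 2, 1: 1, 2: 2}
See 3: counts = {4: 2, 1: 1, 2: 2, 3: 1}
See 1: counts = {4: 2, 1: 2, 2: 2, 3: 1}
See 4: counts = {4: 3, 1: 2, 2: 2, 3: 1}

{4: 3, 1: 2, 2: 2, 3: 1}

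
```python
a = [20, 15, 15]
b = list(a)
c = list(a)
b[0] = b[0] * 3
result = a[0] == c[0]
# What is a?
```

After line 1: a = [20, 15, 15]
After line 2 (b = list(a), copy): a = [20, 15, 15], b = [20, 15, 15]
After line 3 (c = list(a) is a copy, new object): c = [20, 15, 15]
After line 4 (b[0] = 20 * 3 = 60; only b mutates (copy)): a = [20, 15, 15], b = [60, 15, 15], c = [20, 15, 15]
After line 5 (a[0] = 20, c[0] = 20; result = True)

[20, 15, 15]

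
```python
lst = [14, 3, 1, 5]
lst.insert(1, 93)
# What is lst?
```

[14, 93, 3, 1, 5]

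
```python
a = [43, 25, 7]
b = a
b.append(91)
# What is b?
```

After line 1: a = [43, 25, 7]
After line 2 (b = a is an alias, same object): a = [43, 25, 7], b = [43, 25, 7]
After line 3 (b.append mutates the shared list): a = [43, 25, 7, 91], b = [43, 25, 7, 91]

[43, 25, 7, 91]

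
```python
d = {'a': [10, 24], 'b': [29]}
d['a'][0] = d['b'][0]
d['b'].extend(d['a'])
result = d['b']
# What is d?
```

After line 1: d = {'a': [10, 24], 'b': [29]}
After line 2 (a[0] = b[0] = 29): d = {'a': [29, 24], 'b': [29]}
After line 3 (b.extend(a) appends [29, 24]): d = {'a': [29, 24], 'b': [29, 29, 24]}
After line 4: result = d['b'] = [29, 29, 24]

{'a': [29, 24], 'b': [29, 29, 24]}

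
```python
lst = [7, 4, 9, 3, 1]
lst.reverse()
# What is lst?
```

[1, 3, 9, 4, 7]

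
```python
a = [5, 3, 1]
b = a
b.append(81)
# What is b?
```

After line 1: a = [5, 3, 1]
After line 2 (b = a is an alias, same object): a = [5, 3, 1], b = [5, 3, 1]
After line 3 (b.append mutates the shared list): a = [5, 3, 1, 81], b = [5, 3, 1, 81]

[5, 3, 1, 81]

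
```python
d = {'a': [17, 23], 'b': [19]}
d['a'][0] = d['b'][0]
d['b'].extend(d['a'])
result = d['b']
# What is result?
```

After line 1: d = {'a': [17, 23], 'b': [19]}
After line 2 (a[0] = b[0] = 19): d = {'a': [19, 23], 'b': [19]}
After line 3 (b.extend(a) appends [19, 23]): d = {'a': [19, 23], 'b': [19, 19, 23]}
After line 4: result = d['b'] = [19, 19, 23]

[19, 19, 23]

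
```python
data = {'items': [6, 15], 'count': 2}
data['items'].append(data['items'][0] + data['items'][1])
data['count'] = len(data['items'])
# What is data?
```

After line 1: data = {'items': [6, 15], 'count': 2}
After line 2 (append 6 + 15 = 21): data = {'items': [6, 15, 21], 'count': 2}
After line 3 (count = len(items) = 3): data = {'items': [6, 15, 21], 'count': 3}

{'items': [6, 15, 21], 'count': 3}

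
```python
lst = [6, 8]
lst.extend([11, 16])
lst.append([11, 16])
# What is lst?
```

After line 1: lst = [6, 8]
After line 2 (extend unpacks [11, 16]): lst = [6, 8, 11, 16]
After line 3 (append adds [11, 16] as single element): lst = [6, 8, 11, 16, [11, 16]]

[6, 8, 11, 16, [11, 16]]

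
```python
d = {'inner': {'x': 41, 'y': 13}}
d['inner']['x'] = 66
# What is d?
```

After line 1: d = {'inner': {'x': 41, 'y': 13}}
After line 2 (inner x overwritten): d = {'inner': {'x': 66, 'y': 13}}

{'inner': {'x': 66, 'y': 13}}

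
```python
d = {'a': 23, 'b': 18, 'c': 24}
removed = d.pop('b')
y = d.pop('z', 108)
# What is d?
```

After line 1: d = {'a': 23, 'b': 18, 'c': 24}
After line 2 (pop 'b' returns 18): d = {'a': 23, 'c': 24}, removed = 18
After line 3 (pop 'z' missing, returns default 108): d = {'a': 23, 'c': 24}, y = 108

{'a': 23, 'c': 24}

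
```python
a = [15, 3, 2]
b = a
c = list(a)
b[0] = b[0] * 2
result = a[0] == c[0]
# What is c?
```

After line 1: a = [15, 3, 2]
After line 2 (b = a, alias): a = [15, 3, 2], b = [15, 3, 2]
After line 3 (c = list(a) is a copy, new object): c = [15, 3, 2]
After line 4 (b[0] = 15 * 2 = 30; mutates shared a/b): a = b = [30, 3, 2], c = [15, 3, 2]
After line 5 (a[0] = 30, c[0] = 15; result = False)

[15, 3, 2]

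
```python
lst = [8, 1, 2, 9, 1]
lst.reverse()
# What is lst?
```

[1, 9, 2, 1, 8]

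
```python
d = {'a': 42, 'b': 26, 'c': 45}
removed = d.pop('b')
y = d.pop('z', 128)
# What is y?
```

After line 1: d = {'a': 42, 'b': 26, 'c': 45}
After line 2 (pop 'b' returns 26): d = {'a': 42, 'c': 45}, removed = 26
After line 3 (pop 'z' missing, returns default 128): d = {'a': 42, 'c': 45}, y = 128

128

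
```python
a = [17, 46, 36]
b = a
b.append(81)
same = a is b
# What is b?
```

After line 1: a = [17, 46, 36]
After line 2 (b = a is an alias, same object): a = [17, 46, 36], b = [17, 46, 36]
After line 3 (b.append mutates the shared list): a = [17, 46, 36, 81], b = [17, 46, 36, 81]
After line 4 (same = a is b; same object -> True): same = True

[17, 46, 36, 81]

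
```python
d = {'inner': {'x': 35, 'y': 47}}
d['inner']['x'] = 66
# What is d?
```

After line 1: d = {'inner': {'x': 35, 'y': 47}}
After line 2 (inner x overwritten): d = {'inner': {'x': 66, 'y': 47}}

{'inner': {'x': 66, 'y': 47}}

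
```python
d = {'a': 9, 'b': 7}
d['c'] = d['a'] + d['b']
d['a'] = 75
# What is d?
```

After line 1: d = {'a': 9, 'b': 7}
After line 2 (d['c'] = 9 + 7): d = {'a': 9, 'b': 7, 'c': 16}
After line 3: d = {'a': 75, 'b': 7, 'c': 16}

{'a': 75, 'b': 7, 'c': 16}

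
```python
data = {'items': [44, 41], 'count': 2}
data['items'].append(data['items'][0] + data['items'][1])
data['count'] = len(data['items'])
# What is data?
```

After line 1: data = {'items': [44, 41], 'count': 2}
After line 2 (append 44 + 41 = 85): data = {'items': [44, 41, 85], 'count': 2}
After line 3 (count = len(items) = 3): data = {'items': [44, 41, 85], 'count': 3}

{'items': [44, 41, 85], 'count': 3}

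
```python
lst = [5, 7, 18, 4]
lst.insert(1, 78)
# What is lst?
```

[5, 78, 7, 18, 4]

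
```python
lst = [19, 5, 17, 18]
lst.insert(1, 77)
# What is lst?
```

[19, 77, 5, 17, 18]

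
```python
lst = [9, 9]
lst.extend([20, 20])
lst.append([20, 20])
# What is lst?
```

After line 1: lst = [9, 9]
After line 2 (extend unpacks [20, 20]): lst = [9, 9, 20, 20]
After line 3 (append adds [20, 20] as single element): lst = [9, 9, 20, 20, [20, 20]]

[9, 9, 20, 20, [20, 20]]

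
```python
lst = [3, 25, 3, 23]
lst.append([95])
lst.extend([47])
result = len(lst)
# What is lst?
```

After line 1: lst = [3, 25, 3, 23]
After line 2 (append adds [95] as single element): lst = [3, 25, 3, 23, [95]]
After line 3 (extend unpacks [47], adds 47): lst = [3, 25, 3, 23, [95], 47]
After line 4: result = len(lst) = 6

[3, 25, 3, 23, [95], 47]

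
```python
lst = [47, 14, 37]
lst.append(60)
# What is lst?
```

[47, 14, 37, 60]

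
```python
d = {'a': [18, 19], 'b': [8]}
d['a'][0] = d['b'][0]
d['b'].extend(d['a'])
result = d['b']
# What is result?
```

After line 1: d = {'a': [18, 19], 'b': [8]}
After line 2 (a[0] = b[0] = 8): d = {'a': [8, 19], 'b': [8]}
After line 3 (b.extend(a) appends [8, 19]): d = {'a': [8, 19], 'b': [8, 8, 19]}
After line 4: result = d['b'] = [8, 8, 19]

[8, 8, 19]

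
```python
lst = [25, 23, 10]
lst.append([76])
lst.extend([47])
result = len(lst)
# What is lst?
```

After line 1: lst = [25, 23, 10]
After line 2 (append adds [76] as single element): lst = [25, 23, 10, [76]]
After line 3 (extend unpacks [47], adds 47): lst = [25, 23, 10, [76], 47]
After line 4: result = len(lst) = 5

[25, 23, 10, [76], 47]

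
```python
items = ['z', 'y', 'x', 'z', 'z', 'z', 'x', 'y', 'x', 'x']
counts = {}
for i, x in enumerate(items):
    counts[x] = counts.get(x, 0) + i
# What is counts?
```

Initial: counts = {}, items = ['z', 'y', 'x', 'z', 'z', 'z', 'x', 'y', 'x', 'x']
i=0, x='z': counts = {'z': 0}
i=1, x='y': counts = {'z': 0, 'y': 1}
i=2, x='x': counts = {'z': 0, 'y': 1, 'x': 2}
i=3, x='z': counts = {'z': 3, 'y': 1, 'x': 2}
i=4, x='z': counts = {'z': 7, 'y': 1, 'x': 2}
i=5, x='z': counts = {'z': 12, 'y': 1, 'x': 2}
i=6, x='x': counts = {'z': 12, 'y': 1, 'x': 8}
i=7, x='y': counts = {'z': 12, 'y': 8, 'x': 8}
i=8, x='x': counts = {'z': 12, 'y': 8, 'x': 16}
i=9, x='x': counts = {'z': 12, 'y': 8, 'x': 25}

{'z': 12, 'y': 8, 'x': 25}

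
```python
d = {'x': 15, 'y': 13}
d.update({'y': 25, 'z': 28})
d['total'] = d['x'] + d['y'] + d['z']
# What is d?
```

After line 1: d = {'x': 15, 'y': 13}
After line 2 (y overwritten, z added): d = {'x': 15, 'y': 25, 'z': 28}
After line 3 (total = 15 + 25 + 28 = 68): d = {'x': 15, 'y': 25, 'z': 28, 'total': 68}

{'x': 15, 'y': 25, 'z': 28, 'total': 68}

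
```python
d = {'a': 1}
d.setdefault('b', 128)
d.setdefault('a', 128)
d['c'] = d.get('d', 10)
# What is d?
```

After line 1: d = {'a': 1}
After line 2 (setdefault adds 'b'=128): d = {'a': 1, 'b': 128}
After line 3 (setdefault 'a' no-op, already exists): d = {'a': 1, 'b': 128}
After line 4 (get('d', 10) returns default since 'd' not in d): d = {'a': 1, 'b': 128, 'c': 10}

{'a': 1, 'b': 128, 'c': 10}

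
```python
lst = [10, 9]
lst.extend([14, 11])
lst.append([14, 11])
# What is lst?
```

After line 1: lst = [10, 9]
After line 2 (extend unpacks [14, 11]): lst = [10, 9, 14, 11]
After line 3 (append adds [14, 11] as single element): lst = [10, 9, 14, 11, [14, 11]]

[10, 9, 14, 11, [14, 11]]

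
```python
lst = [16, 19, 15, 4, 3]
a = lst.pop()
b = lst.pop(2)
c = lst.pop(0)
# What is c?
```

After line 1: lst = [16, 19, 15, 4, 3]
After line 2 (pop() -> a = 3): lst = [16, 19, 15, 4]
After line 3 (pop(2) -> b = 15): lst = [16, 19, 4]
After line 4 (pop(0) -> c = 16): lst = [19, 4]

16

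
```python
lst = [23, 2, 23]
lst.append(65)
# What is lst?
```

[23, 2, 23, 65]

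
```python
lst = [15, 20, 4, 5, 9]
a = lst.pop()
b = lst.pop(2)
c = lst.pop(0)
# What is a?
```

After line 1: lst = [15, 20, 4, 5, 9]
After line 2 (pop() -> a = 9): lst = [15, 20, 4, 5]
After line 3 (pop(2) -> b = 4): lst = [15, 20, 5]
After line 4 (pop(0) -> c = 15): lst = [20, 5]

9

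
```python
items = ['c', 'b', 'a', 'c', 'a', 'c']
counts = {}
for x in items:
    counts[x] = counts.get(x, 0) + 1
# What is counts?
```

Initial: counts = {}, items = ['c', 'b', 'a', 'c', 'a', 'c']
See 'c': counts = {'c': 1}
See 'b': counts = {'c': 1, 'b': 1}
See 'a': counts = {'c': 1, 'b': 1, 'a': 1}
See 'c': counts = {'c': 2, 'b': 1, 'a': 1}
See 'a': counts = {'c': 2, 'b': 1, 'a': 2}
See 'c': counts = {'c': 3, 'b': 1, 'a': 2}

{'c': 3, 'b': 1, 'a': 2}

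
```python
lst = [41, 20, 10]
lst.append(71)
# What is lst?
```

[41, 20, 10, 71]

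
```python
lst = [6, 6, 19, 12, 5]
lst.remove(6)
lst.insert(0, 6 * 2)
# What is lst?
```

After line 1: lst = [6, 6, 19, 12, 5]
After line 2 (remove first 6): lst = [6, 19, 12, 5]
After line 3 (insert 12 at index 0): lst = [12, 6, 19, 12, 5]

[12, 6, 19, 12, 5]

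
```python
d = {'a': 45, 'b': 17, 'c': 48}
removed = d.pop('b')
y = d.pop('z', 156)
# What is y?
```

After line 1: d = {'a': 45, 'b': 17, 'c': 48}
After line 2 (pop 'b' returns 17): d = {'a': 45, 'c': 48}, removed = 17
After line 3 (pop 'z' missing, returns default 156): d = {'a': 45, 'c': 48}, y = 156

156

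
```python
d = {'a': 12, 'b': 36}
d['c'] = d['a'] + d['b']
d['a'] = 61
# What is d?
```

After line 1: d = {'a': 12, 'b': 36}
After line 2 (d['c'] = 12 + 36): d = {'a': 12, 'b': 36, 'c': 48}
After line 3: d = {'a': 61, 'b': 36, 'c': 48}

{'a': 61, 'b': 36, 'c': 48}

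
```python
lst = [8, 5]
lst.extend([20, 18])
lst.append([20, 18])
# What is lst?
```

After line 1: lst = [8, 5]
After line 2 (extend unpacks [20, 18]): lst = [8, 5, 20, 18]
After line 3 (append adds [20, 18] as single element): lst = [8, 5, 20, 18, [20, 18]]

[8, 5, 20, 18, [20, 18]]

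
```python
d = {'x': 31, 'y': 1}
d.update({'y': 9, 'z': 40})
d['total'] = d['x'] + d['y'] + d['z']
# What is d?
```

After line 1: d = {'x': 31, 'y': 1}
After line 2 (y overwritten, z added): d = {'x': 31, 'y': 9, 'z': 40}
After line 3 (total = 31 + 9 + 40 = 80): d = {'x': 31, 'y': 9, 'z': 40, 'total': 80}

{'x': 31, 'y': 9, 'z': 40, 'total': 80}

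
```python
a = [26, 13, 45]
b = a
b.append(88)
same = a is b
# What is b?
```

After line 1: a = [26, 13, 45]
After line 2 (b = a is an alias, same object): a = [26, 13, 45], b = [26, 13, 45]
After line 3 (b.append mutates the shared list): a = [26, 13, 45, 88], b = [26, 13, 45, 88]
After line 4 (same = a is b; same object -> True): same = True

[26, 13, 45, 88]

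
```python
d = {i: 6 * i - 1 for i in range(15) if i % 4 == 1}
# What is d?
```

{1: 5, 5: 29, 9: 53, 13: 77}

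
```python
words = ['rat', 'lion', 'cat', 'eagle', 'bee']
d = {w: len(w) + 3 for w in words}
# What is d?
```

{'rat': 6, 'lion': 7, 'cat': 6, 'eagle': 8, 'bee': 6}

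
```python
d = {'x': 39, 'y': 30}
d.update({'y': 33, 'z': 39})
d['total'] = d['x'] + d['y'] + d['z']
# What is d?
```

After line 1: d = {'x': 39, 'y': 30}
After line 2 (y overwritten, z added): d = {'x': 39, 'y': 33, 'z': 39}
After line 3 (total = 39 + 33 + 39 = 111): d = {'x': 39, 'y': 33, 'z': 39, 'total': 111}

{'x': 39, 'y': 33, 'z': 39, 'total': 111}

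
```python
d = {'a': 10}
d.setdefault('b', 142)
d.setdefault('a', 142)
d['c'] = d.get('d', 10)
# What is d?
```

After line 1: d = {'a': 10}
After line 2 (setdefault adds 'b'=142): d = {'a': 10, 'b': 142}
After line 3 (setdefault 'a' no-op, already exists): d = {'a': 10, 'b': 142}
After line 4 (get('d', 10) returns default since 'd' not in d): d = {'a': 10, 'b': 142, 'c': 10}

{'a': 10, 'b': 142, 'c': 10}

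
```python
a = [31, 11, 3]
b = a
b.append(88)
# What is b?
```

After line 1: a = [31, 11, 3]
After line 2 (b = a is an alias, same object): a = [31, 11, 3], b = [31, 11, 3]
After line 3 (b.append mutates the shared list): a = [31, 11, 3, 88], b = [31, 11, 3, 88]

[31, 11, 3, 88]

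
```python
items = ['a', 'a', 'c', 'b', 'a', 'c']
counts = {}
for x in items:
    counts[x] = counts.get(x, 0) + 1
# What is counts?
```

Initial: counts = {}, items = ['a', 'a', 'c', 'b', 'a', 'c']
See 'a': counts = {'a': 1}
See 'a': counts = {'a': 2}
See 'c': counts = {'a': 2, 'c': 1}
See 'b': counts = {'a': 2, 'c': 1, 'b': 1}
See 'a': counts = {'a': 3, 'c': 1, 'b': 1}
See 'c': counts = {'a': 3, 'c': 2, 'b': 1}

{'a': 3, 'c': 2, 'b': 1}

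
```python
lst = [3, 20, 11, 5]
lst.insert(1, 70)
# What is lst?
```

[3, 70, 20, 11, 5]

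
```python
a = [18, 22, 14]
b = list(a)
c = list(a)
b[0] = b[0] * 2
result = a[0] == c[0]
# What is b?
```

After line 1: a = [18, 22, 14]
After line 2 (b = list(a), copy): a = [18, 22, 14], b = [18, 22, 14]
After line 3 (c = list(a) is a copy, new object): c = [18, 22, 14]
After line 4 (b[0] = 18 * 2 = 36; only b mutates (copy)): a = [18, 22, 14], b = [36, 22, 14], c = [18, 22, 14]
After line 5 (a[0] = 18, c[0] = 18; result = True)

[36, 22, 14]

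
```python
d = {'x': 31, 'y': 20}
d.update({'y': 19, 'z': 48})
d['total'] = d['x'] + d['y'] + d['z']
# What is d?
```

After line 1: d = {'x': 31, 'y': 20}
After line 2 (y overwritten, z added): d = {'x': 31, 'y': 19, 'z': 48}
After line 3 (total = 31 + 19 + 48 = 98): d = {'x': 31, 'y': 19, 'z': 48, 'total': 98}

{'x': 31, 'y': 19, 'z': 48, 'total': 98}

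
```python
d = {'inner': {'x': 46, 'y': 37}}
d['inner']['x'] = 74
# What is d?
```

After line 1: d = {'inner': {'x': 46, 'y': 37}}
After line 2 (inner x overwritten): d = {'inner': {'x': 74, 'y': 37}}

{'inner': {'x': 74, 'y': 37}}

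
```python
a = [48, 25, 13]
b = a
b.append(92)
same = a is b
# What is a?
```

After line 1: a = [48, 25, 13]
After line 2 (b = a is an alias, same object): a = [48, 25, 13], b = [48, 25, 13]
After line 3 (b.append mutates the shared list): a = [48, 25, 13, 92], b = [48, 25, 13, 92]
After line 4 (same = a is b; same object -> True): same = True

[48, 25, 13, 92]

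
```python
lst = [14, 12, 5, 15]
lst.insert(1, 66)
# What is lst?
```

[14, 66, 12, 5, 15]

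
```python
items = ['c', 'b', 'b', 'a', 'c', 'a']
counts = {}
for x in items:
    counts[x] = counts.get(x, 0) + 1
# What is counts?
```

Initial: counts = {}, items = ['c', 'b', 'b', 'a', 'c', 'a']
See 'c': counts = {'c': 1}
See 'b': counts = {'c': 1, 'b': 1}
See 'b': counts = {'c': 1, 'b': 2}
See 'a': counts = {'c': 1, 'b': 2, 'a': 1}
See 'c': counts = {'c': 2, 'b': 2, 'a': 1}
See 'a': counts = {'c': 2, 'b': 2, 'a': 2}

{'c': 2, 'b': 2, 'a': 2}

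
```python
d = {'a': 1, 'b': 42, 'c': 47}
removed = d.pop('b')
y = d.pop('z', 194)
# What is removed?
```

After line 1: d = {'a': 1, 'b': 42, 'c': 47}
After line 2 (pop 'b' returns 42): d = {'a': 1, 'c': 47}, removed = 42
After line 3 (pop 'z' missing, returns default 194): d = {'a': 1, 'c': 47}, y = 194

42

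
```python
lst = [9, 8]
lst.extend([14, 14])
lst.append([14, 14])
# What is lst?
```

After line 1: lst = [9, 8]
After line 2 (extend unpacks [14, 14]): lst = [9, 8, 14, 14]
After line 3 (append adds [14, 14] as single element): lst = [9, 8, 14, 14, [14, 14]]

[9, 8, 14, 14, [14, 14]]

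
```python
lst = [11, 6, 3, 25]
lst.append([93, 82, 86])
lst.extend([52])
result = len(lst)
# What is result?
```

After line 1: lst = [11, 6, 3, 25]
After line 2 (append adds [93, 82, 86] as single element): lst = [11, 6, 3, 25, [93, 82, 86]]
After line 3 (extend unpacks [52], adds 52): lst = [11, 6, 3, 25, [93, 82, 86], 52]
After line 4: result = len(lst) = 6

6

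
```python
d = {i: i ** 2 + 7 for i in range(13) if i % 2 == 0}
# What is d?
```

{0: 7, 2: 11, 4: 23, 6: 43, 8: 71, 10: 107, 12: 151}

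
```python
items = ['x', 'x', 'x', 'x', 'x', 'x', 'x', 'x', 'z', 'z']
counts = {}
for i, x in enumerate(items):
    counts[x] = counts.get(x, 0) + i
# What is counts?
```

Initial: counts = {}, items = ['x', 'x', 'x', 'x', 'x', 'x', 'x', 'x', 'z', 'z']
i=0, x='x': counts = {'x': 0}
i=1, x='x': counts = {'x': 1}
i=2, x='x': counts = {'x': 3}
i=3, x='x': counts = {'x': 6}
i=4, x='x': counts = {'x': 10}
i=5, x='x': counts = {'x': 15}
i=6, x='x': counts = {'x': 21}
i=7, x='x': counts = {'x': 28}
i=8, x='z': counts = {'x': 28, 'z': 8}
i=9, x='z': counts = {'x': 28, 'z': 17}

{'x': 28, 'z': 17}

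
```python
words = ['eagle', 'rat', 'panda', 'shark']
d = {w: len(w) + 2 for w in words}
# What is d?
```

{'eagle': 7, 'rat': 5, 'panda': 7, 'shark': 7}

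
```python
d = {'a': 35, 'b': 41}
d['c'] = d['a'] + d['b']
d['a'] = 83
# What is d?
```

After line 1: d = {'a': 35, 'b': 41}
After line 2 (d['c'] = 35 + 41): d = {'a': 35, 'b': 41, 'c': 76}
After line 3: d = {'a': 83, 'b': 41, 'c': 76}

{'a': 83, 'b': 41, 'c': 76}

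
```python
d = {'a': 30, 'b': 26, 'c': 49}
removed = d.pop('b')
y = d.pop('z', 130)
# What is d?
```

After line 1: d = {'a': 30, 'b': 26, 'c': 49}
After line 2 (pop 'b' returns 26): d = {'a': 30, 'c': 49}, removed = 26
After line 3 (pop 'z' missing, returns default 130): d = {'a': 30, 'c': 49}, y = 130

{'a': 30, 'c': 49}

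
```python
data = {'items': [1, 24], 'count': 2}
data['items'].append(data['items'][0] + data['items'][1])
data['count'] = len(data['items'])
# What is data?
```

After line 1: data = {'items': [1, 24], 'count': 2}
After line 2 (append 1 + 24 = 25): data = {'items': [1, 24, 25], 'count': 2}
After line 3 (count = len(items) = 3): data = {'items': [1, 24, 25], 'count': 3}

{'items': [1, 24, 25], 'count': 3}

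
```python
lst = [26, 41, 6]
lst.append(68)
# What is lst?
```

[26, 41, 6, 68]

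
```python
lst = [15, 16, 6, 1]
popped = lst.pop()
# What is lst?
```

[15, 16, 6]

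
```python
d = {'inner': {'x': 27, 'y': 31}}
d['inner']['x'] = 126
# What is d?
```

After line 1: d = {'inner': {'x': 27, 'y': 31}}
After line 2 (inner x overwritten): d = {'inner': {'x': 126, 'y': 31}}

{'inner': {'x': 126, 'y': 31}}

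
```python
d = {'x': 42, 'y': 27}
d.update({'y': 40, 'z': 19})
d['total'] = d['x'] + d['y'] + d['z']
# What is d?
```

After line 1: d = {'x': 42, 'y': 27}
After line 2 (y overwritten, z added): d = {'x': 42, 'y': 40, 'z': 19}
After line 3 (total = 42 + 40 + 19 = 101): d = {'x': 42, 'y': 40, 'z': 19, 'total': 101}

{'x': 42, 'y': 40, 'z': 19, 'total': 101}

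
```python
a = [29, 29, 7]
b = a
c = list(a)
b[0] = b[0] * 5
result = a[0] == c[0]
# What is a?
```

After line 1: a = [29, 29, 7]
After line 2 (b = a, alias): a = [29, 29, 7], b = [29, 29, 7]
After line 3 (c = list(a) is a copy, new object): c = [29, 29, 7]
After line 4 (b[0] = 29 * 5 = 145; mutates shared a/b): a = b = [145, 29, 7], c = [29, 29, 7]
After line 5 (a[0] = 145, c[0] = 29; result = False)

[145, 29, 7]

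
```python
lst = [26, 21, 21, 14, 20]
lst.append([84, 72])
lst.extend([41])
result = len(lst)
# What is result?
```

After line 1: lst = [26, 21, 21, 14, 20]
After line 2 (append adds [84, 72] as single element): lst = [26, 21, 21, 14, 20, [84, 72]]
After line 3 (extend unpacks [41], adds 41): lst = [26, 21, 21, 14, 20, [84, 72], 41]
After line 4: result = len(lst) = 7

7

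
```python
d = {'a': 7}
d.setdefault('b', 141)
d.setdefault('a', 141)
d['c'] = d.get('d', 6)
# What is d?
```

After line 1: d = {'a': 7}
After line 2 (setdefault adds 'b'=141): d = {'a': 7, 'b': 141}
After line 3 (setdefault 'a' no-op, already exists): d = {'a': 7, 'b': 141}
After line 4 (get('d', 6) returns default since 'd' not in d): d = {'a': 7, 'b': 141, 'c': 6}

{'a': 7, 'b': 141, 'c': 6}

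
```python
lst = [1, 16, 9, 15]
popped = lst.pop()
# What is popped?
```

15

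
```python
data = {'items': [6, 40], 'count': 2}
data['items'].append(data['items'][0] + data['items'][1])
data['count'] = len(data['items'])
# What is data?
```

After line 1: data = {'items': [6, 40], 'count': 2}
After line 2 (append 6 + 40 = 46): data = {'items': [6, 40, 46], 'count': 2}
After line 3 (count = len(items) = 3): data = {'items': [6, 40, 46], 'count': 3}

{'items': [6, 40, 46], 'count': 3}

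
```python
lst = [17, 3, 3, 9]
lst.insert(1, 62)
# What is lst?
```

[17, 62, 3, 3, 9]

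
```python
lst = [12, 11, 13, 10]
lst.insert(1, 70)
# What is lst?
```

[12, 70, 11, 13, 10]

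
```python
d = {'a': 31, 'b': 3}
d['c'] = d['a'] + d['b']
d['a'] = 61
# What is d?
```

After line 1: d = {'a': 31, 'b': 3}
After line 2 (d['c'] = 31 + 3): d = {'a': 31, 'b': 3, 'c': 34}
After line 3: d = {'a': 61, 'b': 3, 'c': 34}

{'a': 61, 'b': 3, 'c': 34}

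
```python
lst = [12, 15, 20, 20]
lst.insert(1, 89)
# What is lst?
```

[12, 89, 15, 20, 20]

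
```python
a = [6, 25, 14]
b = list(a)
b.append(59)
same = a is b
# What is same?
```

After line 1: a = [6, 25, 14]
After line 2 (b = list(a) is a shallow copy, new object): a = [6, 25, 14], b = [6, 25, 14]
After line 3 (append only mutates b): a = [6, 25, 14], b = [6, 25, 14, 59]
After line 4 (same = a is b; different objects -> False): same = False

False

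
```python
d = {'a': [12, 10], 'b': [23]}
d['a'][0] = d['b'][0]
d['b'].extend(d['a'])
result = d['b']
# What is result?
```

After line 1: d = {'a': [12, 10], 'b': [23]}
After line 2 (a[0] = b[0] = 23): d = {'a': [23, 10], 'b': [23]}
After line 3 (b.extend(a) appends [23, 10]): d = {'a': [23, 10], 'b': [23, 23, 10]}
After line 4: result = d['b'] = [23, 23, 10]

[23, 23, 10]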